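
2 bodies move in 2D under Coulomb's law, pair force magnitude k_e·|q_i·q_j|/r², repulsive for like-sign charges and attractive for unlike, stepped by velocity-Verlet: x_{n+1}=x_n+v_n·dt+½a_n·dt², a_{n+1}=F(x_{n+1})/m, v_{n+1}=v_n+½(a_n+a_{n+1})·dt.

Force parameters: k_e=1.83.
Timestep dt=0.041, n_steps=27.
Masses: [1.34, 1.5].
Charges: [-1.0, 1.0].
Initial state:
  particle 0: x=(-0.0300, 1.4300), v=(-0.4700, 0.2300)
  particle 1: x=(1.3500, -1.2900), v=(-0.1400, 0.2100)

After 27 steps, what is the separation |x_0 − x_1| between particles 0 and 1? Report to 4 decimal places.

step 0: x0=(-0.0300, 1.4300) x1=(1.3500, -1.2900)
step 1: x0=(-0.0492, 1.4393) x1=(1.3442, -1.2813)
step 2: x0=(-0.0683, 1.4484) x1=(1.3383, -1.2724)
step 3: x0=(-0.0873, 1.4573) x1=(1.3323, -1.2633)
step 4: x0=(-0.1062, 1.4660) x1=(1.3262, -1.2540)
step 5: x0=(-0.1249, 1.4744) x1=(1.3200, -1.2445)
step 6: x0=(-0.1436, 1.4827) x1=(1.3138, -1.2348)
step 7: x0=(-0.1621, 1.4907) x1=(1.3074, -1.2250)
step 8: x0=(-0.1806, 1.4985) x1=(1.3009, -1.2149)
step 9: x0=(-0.1989, 1.5061) x1=(1.2943, -1.2047)
step 10: x0=(-0.2171, 1.5135) x1=(1.2876, -1.1943)
step 11: x0=(-0.2351, 1.5207) x1=(1.2807, -1.1836)
step 12: x0=(-0.2531, 1.5277) x1=(1.2738, -1.1728)
step 13: x0=(-0.2709, 1.5344) x1=(1.2668, -1.1618)
step 14: x0=(-0.2886, 1.5410) x1=(1.2597, -1.1507)
step 15: x0=(-0.3063, 1.5473) x1=(1.2525, -1.1393)
step 16: x0=(-0.3237, 1.5535) x1=(1.2451, -1.1278)
step 17: x0=(-0.3411, 1.5594) x1=(1.2377, -1.1161)
step 18: x0=(-0.3583, 1.5652) x1=(1.2301, -1.1041)
step 19: x0=(-0.3755, 1.5707) x1=(1.2225, -1.0921)
step 20: x0=(-0.3925, 1.5760) x1=(1.2147, -1.0798)
step 21: x0=(-0.4093, 1.5812) x1=(1.2068, -1.0673)
step 22: x0=(-0.4261, 1.5861) x1=(1.1988, -1.0547)
step 23: x0=(-0.4427, 1.5908) x1=(1.1907, -1.0419)
step 24: x0=(-0.4592, 1.5953) x1=(1.1825, -1.0289)
step 25: x0=(-0.4756, 1.5996) x1=(1.1742, -1.0157)
step 26: x0=(-0.4918, 1.6038) x1=(1.1658, -1.0023)
step 27: x0=(-0.5079, 1.6077) x1=(1.1572, -0.9888)

3.0845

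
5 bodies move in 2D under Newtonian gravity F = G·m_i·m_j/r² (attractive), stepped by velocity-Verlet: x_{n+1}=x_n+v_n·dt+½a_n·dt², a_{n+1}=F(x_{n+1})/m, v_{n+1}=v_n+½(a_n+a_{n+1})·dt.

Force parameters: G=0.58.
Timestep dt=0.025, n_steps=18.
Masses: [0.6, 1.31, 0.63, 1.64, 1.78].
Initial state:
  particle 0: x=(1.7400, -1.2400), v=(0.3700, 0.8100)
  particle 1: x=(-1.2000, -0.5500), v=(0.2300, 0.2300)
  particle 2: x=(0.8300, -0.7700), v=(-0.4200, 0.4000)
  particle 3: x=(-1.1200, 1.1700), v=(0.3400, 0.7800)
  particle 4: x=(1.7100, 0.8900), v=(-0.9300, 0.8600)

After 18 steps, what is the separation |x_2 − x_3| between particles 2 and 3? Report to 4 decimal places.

2.6024

step 0: x0=(1.7400, -1.2400) x1=(-1.2000, -0.5500) x2=(0.8300, -0.7700) x3=(-1.1200, 1.1700) x4=(1.7100, 0.8900)
step 1: x0=(1.7491, -1.2196) x1=(-1.1942, -0.5441) x2=(0.8196, -0.7599) x3=(-1.1114, 1.1894) x4=(1.6867, 0.9114)
step 2: x0=(1.7579, -1.1989) x1=(-1.1882, -0.5381) x2=(0.8092, -0.7497) x3=(-1.1028, 1.2086) x4=(1.6632, 0.9328)
step 3: x0=(1.7665, -1.1780) x1=(-1.1821, -0.5318) x2=(0.7989, -0.7394) x3=(-1.0940, 1.2276) x4=(1.6396, 0.9540)
step 4: x0=(1.7748, -1.1568) x1=(-1.1759, -0.5253) x2=(0.7887, -0.7289) x3=(-1.0851, 1.2464) x4=(1.6158, 0.9751)
step 5: x0=(1.7828, -1.1354) x1=(-1.1694, -0.5186) x2=(0.7786, -0.7182) x3=(-1.0761, 1.2650) x4=(1.5919, 0.9960)
step 6: x0=(1.7905, -1.1136) x1=(-1.1629, -0.5117) x2=(0.7686, -0.7074) x3=(-1.0670, 1.2835) x4=(1.5679, 1.0169)
step 7: x0=(1.7980, -1.0917) x1=(-1.1562, -0.5046) x2=(0.7586, -0.6964) x3=(-1.0578, 1.3017) x4=(1.5437, 1.0376)
step 8: x0=(1.8052, -1.0695) x1=(-1.1493, -0.4973) x2=(0.7487, -0.6852) x3=(-1.0485, 1.3198) x4=(1.5194, 1.0582)
step 9: x0=(1.8121, -1.0471) x1=(-1.1423, -0.4897) x2=(0.7388, -0.6739) x3=(-1.0390, 1.3377) x4=(1.4949, 1.0787)
step 10: x0=(1.8187, -1.0244) x1=(-1.1352, -0.4820) x2=(0.7290, -0.6623) x3=(-1.0294, 1.3553) x4=(1.4702, 1.0991)
step 11: x0=(1.8251, -1.0015) x1=(-1.1278, -0.4741) x2=(0.7192, -0.6506) x3=(-1.0197, 1.3728) x4=(1.4454, 1.1193)
step 12: x0=(1.8312, -0.9784) x1=(-1.1203, -0.4660) x2=(0.7094, -0.6387) x3=(-1.0099, 1.3901) x4=(1.4204, 1.1394)
step 13: x0=(1.8370, -0.9550) x1=(-1.1127, -0.4577) x2=(0.6997, -0.6266) x3=(-0.9999, 1.4073) x4=(1.3953, 1.1594)
step 14: x0=(1.8425, -0.9315) x1=(-1.1049, -0.4491) x2=(0.6899, -0.6143) x3=(-0.9898, 1.4242) x4=(1.3701, 1.1793)
step 15: x0=(1.8478, -0.9077) x1=(-1.0969, -0.4404) x2=(0.6802, -0.6018) x3=(-0.9795, 1.4410) x4=(1.3446, 1.1991)
step 16: x0=(1.8528, -0.8837) x1=(-1.0888, -0.4315) x2=(0.6705, -0.5891) x3=(-0.9691, 1.4576) x4=(1.3190, 1.2187)
step 17: x0=(1.8576, -0.8595) x1=(-1.0805, -0.4224) x2=(0.6608, -0.5762) x3=(-0.9586, 1.4740) x4=(1.2932, 1.2382)
step 18: x0=(1.8620, -0.8351) x1=(-1.0720, -0.4131) x2=(0.6510, -0.5631) x3=(-0.9479, 1.4902) x4=(1.2673, 1.2576)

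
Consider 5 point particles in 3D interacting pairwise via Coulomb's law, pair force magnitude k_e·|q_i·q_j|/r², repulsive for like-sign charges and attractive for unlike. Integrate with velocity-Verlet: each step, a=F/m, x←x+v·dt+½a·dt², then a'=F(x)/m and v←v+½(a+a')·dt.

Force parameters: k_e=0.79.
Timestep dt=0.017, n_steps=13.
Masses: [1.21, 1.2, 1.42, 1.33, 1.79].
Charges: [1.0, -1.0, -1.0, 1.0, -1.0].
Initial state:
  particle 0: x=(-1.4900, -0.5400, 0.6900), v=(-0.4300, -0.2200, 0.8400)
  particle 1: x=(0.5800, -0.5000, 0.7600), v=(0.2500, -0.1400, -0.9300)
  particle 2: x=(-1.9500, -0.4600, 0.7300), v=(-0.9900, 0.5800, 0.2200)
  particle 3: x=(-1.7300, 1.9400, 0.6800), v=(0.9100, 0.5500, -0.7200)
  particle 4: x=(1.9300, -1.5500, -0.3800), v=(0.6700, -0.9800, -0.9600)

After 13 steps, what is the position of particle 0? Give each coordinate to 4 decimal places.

(-1.6413, -0.5748, 0.8751)

step 0: x0=(-1.4900, -0.5400, 0.6900) x1=(0.5800, -0.5000, 0.7600) x2=(-1.9500, -0.4600, 0.7300) x3=(-1.7300, 1.9400, 0.6800) x4=(1.9300, -1.5500, -0.3800)
step 1: x0=(-1.4977, -0.5437, 0.7043) x1=(0.5842, -0.5024, 0.7442) x2=(-1.9665, -0.4502, 0.7337) x3=(-1.7145, 1.9493, 0.6678) x4=(1.9414, -1.5667, -0.3963)
step 2: x0=(-1.5062, -0.5472, 0.7187) x1=(0.5884, -0.5047, 0.7284) x2=(-1.9823, -0.4405, 0.7374) x3=(-1.6990, 1.9587, 0.6555) x4=(1.9528, -1.5833, -0.4127)
step 3: x0=(-1.5153, -0.5507, 0.7331) x1=(0.5925, -0.5070, 0.7127) x2=(-1.9975, -0.4309, 0.7410) x3=(-1.6835, 1.9680, 0.6433) x4=(1.9642, -1.6000, -0.4290)
step 4: x0=(-1.5252, -0.5539, 0.7475) x1=(0.5966, -0.5093, 0.6969) x2=(-2.0121, -0.4214, 0.7447) x3=(-1.6680, 1.9773, 0.6310) x4=(1.9757, -1.6167, -0.4454)
step 5: x0=(-1.5357, -0.5570, 0.7619) x1=(0.6006, -0.5115, 0.6812) x2=(-2.0261, -0.4121, 0.7483) x3=(-1.6525, 1.9865, 0.6188) x4=(1.9871, -1.6334, -0.4618)
step 6: x0=(-1.5468, -0.5599, 0.7762) x1=(0.6045, -0.5137, 0.6656) x2=(-2.0396, -0.4029, 0.7520) x3=(-1.6370, 1.9958, 0.6065) x4=(1.9986, -1.6502, -0.4782)
step 7: x0=(-1.5586, -0.5627, 0.7906) x1=(0.6084, -0.5158, 0.6499) x2=(-2.0525, -0.3939, 0.7556) x3=(-1.6215, 2.0050, 0.5943) x4=(2.0101, -1.6669, -0.4946)
step 8: x0=(-1.5709, -0.5652, 0.8048) x1=(0.6123, -0.5180, 0.6343) x2=(-2.0649, -0.3850, 0.7594) x3=(-1.6059, 2.0142, 0.5821) x4=(2.0216, -1.6836, -0.5110)
step 9: x0=(-1.5839, -0.5676, 0.8191) x1=(0.6161, -0.5201, 0.6187) x2=(-2.0767, -0.3763, 0.7631) x3=(-1.5904, 2.0234, 0.5698) x4=(2.0331, -1.7004, -0.5275)
step 10: x0=(-1.5974, -0.5697, 0.8332) x1=(0.6198, -0.5221, 0.6031) x2=(-2.0881, -0.3678, 0.7670) x3=(-1.5748, 2.0326, 0.5576) x4=(2.0446, -1.7172, -0.5439)
step 11: x0=(-1.6115, -0.5717, 0.8473) x1=(0.6235, -0.5242, 0.5875) x2=(-2.0990, -0.3594, 0.7709) x3=(-1.5593, 2.0418, 0.5453) x4=(2.0561, -1.7340, -0.5604)
step 12: x0=(-1.6261, -0.5734, 0.8612) x1=(0.6271, -0.5262, 0.5720) x2=(-2.1094, -0.3513, 0.7749) x3=(-1.5437, 2.0509, 0.5331) x4=(2.0677, -1.7507, -0.5768)
step 13: x0=(-1.6413, -0.5748, 0.8751) x1=(0.6307, -0.5281, 0.5564) x2=(-2.1193, -0.3433, 0.7790) x3=(-1.5281, 2.0600, 0.5208) x4=(2.0793, -1.7675, -0.5933)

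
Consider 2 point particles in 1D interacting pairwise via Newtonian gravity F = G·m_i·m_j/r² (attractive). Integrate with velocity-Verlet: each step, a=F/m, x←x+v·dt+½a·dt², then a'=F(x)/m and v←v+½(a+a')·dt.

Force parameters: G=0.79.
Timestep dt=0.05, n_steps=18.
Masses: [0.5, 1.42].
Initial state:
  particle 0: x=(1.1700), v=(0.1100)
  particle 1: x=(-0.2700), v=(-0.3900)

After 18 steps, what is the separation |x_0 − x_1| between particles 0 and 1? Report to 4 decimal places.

step 0: x0=(1.1700) x1=(-0.2700)
step 1: x0=(1.1748) x1=(-0.2893)
step 2: x0=(1.1783) x1=(-0.3081)
step 3: x0=(1.1806) x1=(-0.3264)
step 4: x0=(1.1816) x1=(-0.3443)
step 5: x0=(1.1814) x1=(-0.3618)
step 6: x0=(1.1800) x1=(-0.3789)
step 7: x0=(1.1775) x1=(-0.3956)
step 8: x0=(1.1738) x1=(-0.4119)
step 9: x0=(1.1691) x1=(-0.4277)
step 10: x0=(1.1632) x1=(-0.4432)
step 11: x0=(1.1562) x1=(-0.4584)
step 12: x0=(1.1482) x1=(-0.4731)
step 13: x0=(1.1391) x1=(-0.4874)
step 14: x0=(1.1289) x1=(-0.5014)
step 15: x0=(1.1177) x1=(-0.5150)
step 16: x0=(1.1055) x1=(-0.5283)
step 17: x0=(1.0921) x1=(-0.5412)
step 18: x0=(1.0778) x1=(-0.5537)

1.6314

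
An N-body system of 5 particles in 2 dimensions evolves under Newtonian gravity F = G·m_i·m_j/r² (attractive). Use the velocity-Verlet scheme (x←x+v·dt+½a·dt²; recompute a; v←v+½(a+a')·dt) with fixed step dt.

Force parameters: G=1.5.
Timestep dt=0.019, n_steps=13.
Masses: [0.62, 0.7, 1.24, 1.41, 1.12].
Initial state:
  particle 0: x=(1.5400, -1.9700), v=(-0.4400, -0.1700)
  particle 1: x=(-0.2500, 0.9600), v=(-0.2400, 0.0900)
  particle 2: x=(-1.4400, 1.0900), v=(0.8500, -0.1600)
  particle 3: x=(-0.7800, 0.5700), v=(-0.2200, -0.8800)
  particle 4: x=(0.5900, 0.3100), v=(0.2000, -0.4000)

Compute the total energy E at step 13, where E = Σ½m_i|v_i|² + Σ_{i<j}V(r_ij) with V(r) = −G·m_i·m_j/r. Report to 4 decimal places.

-10.2285

step 0: x0=(1.5400, -1.9700) x1=(-0.2500, 0.9600) x2=(-1.4400, 1.0900) x3=(-0.7800, 0.5700) x4=(0.5900, 0.3100)
step 1: x0=(1.5316, -1.9731) x1=(-0.2553, 0.9610) x2=(-1.4232, 1.0866) x3=(-0.7840, 0.5538) x4=(0.5934, 0.3025)
step 2: x0=(1.5230, -1.9761) x1=(-0.2620, 0.9607) x2=(-1.4052, 1.0824) x3=(-0.7878, 0.5387) x4=(0.5961, 0.2954)
step 3: x0=(1.5144, -1.9788) x1=(-0.2701, 0.9591) x2=(-1.3859, 1.0773) x3=(-0.7914, 0.5246) x4=(0.5980, 0.2884)
step 4: x0=(1.5056, -1.9814) x1=(-0.2795, 0.9561) x2=(-1.3653, 1.0714) x3=(-0.7947, 0.5117) x4=(0.5992, 0.2818)
step 5: x0=(1.4966, -1.9837) x1=(-0.2904, 0.9518) x2=(-1.3434, 1.0645) x3=(-0.7979, 0.5000) x4=(0.5996, 0.2754)
step 6: x0=(1.4876, -1.9859) x1=(-0.3027, 0.9461) x2=(-1.3202, 1.0566) x3=(-0.8009, 0.4896) x4=(0.5993, 0.2692)
step 7: x0=(1.4784, -1.9878) x1=(-0.3165, 0.9391) x2=(-1.2956, 1.0477) x3=(-0.8037, 0.4805) x4=(0.5982, 0.2633)
step 8: x0=(1.4691, -1.9895) x1=(-0.3318, 0.9306) x2=(-1.2696, 1.0377) x3=(-0.8064, 0.4728) x4=(0.5965, 0.2576)
step 9: x0=(1.4597, -1.9911) x1=(-0.3488, 0.9208) x2=(-1.2421, 1.0264) x3=(-0.8089, 0.4666) x4=(0.5939, 0.2522)
step 10: x0=(1.4501, -1.9924) x1=(-0.3675, 0.9094) x2=(-1.2130, 1.0138) x3=(-0.8113, 0.4621) x4=(0.5907, 0.2469)
step 11: x0=(1.4404, -1.9935) x1=(-0.3880, 0.8965) x2=(-1.1823, 0.9997) x3=(-0.8135, 0.4593) x4=(0.5867, 0.2420)
step 12: x0=(1.4306, -1.9944) x1=(-0.4107, 0.8821) x2=(-1.1499, 0.9840) x3=(-0.8156, 0.4585) x4=(0.5819, 0.2372)
step 13: x0=(1.4207, -1.9952) x1=(-0.4357, 0.8659) x2=(-1.1155, 0.9664) x3=(-0.8175, 0.4599) x4=(0.5764, 0.2327)
step 0 velocities: v0=(-0.4400, -0.1700) v1=(-0.2400, 0.0900) v2=(0.8500, -0.1600) v3=(-0.2200, -0.8800) v4=(0.2000, -0.4000)
step 0: KE=1.2479, PE=-11.4852, E=-10.2373
step 13 velocities: v0=(-0.5270, -0.0315) v1=(-1.3880, -0.8999) v2=(1.8632, -0.9794) v3=(-0.0975, 0.1378) v4=(-0.3103, -0.2321)
step 13: KE=3.8955, PE=-14.1240, E=-10.2285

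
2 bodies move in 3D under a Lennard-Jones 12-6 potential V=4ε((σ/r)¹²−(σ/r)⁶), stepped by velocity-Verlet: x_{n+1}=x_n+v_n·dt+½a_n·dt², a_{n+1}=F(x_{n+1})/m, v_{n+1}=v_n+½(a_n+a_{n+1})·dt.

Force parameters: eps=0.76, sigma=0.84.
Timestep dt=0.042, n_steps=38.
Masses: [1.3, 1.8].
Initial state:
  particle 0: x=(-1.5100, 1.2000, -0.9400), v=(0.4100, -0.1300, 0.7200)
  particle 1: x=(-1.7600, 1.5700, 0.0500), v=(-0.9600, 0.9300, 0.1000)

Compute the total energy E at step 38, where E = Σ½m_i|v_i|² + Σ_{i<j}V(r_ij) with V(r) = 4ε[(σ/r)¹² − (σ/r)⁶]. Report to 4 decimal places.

1.5631

step 0: x0=(-1.5100, 1.2000, -0.9400) x1=(-1.7600, 1.5700, 0.0500)
step 1: x0=(-1.4931, 1.1950, -0.9085) x1=(-1.8001, 1.6087, 0.0533)
step 2: x0=(-1.4770, 1.1911, -0.8745) x1=(-1.8396, 1.6467, 0.0548)
step 3: x0=(-1.4618, 1.1883, -0.8383) x1=(-1.8785, 1.6838, 0.0547)
step 4: x0=(-1.4475, 1.1867, -0.7999) x1=(-1.9166, 1.7201, 0.0530)
step 5: x0=(-1.4344, 1.1863, -0.7595) x1=(-1.9540, 1.7555, 0.0498)
step 6: x0=(-1.4225, 1.1872, -0.7172) x1=(-1.9905, 1.7899, 0.0453)
step 7: x0=(-1.4118, 1.1895, -0.6733) x1=(-2.0261, 1.8234, 0.0396)
step 8: x0=(-1.4025, 1.1931, -0.6278) x1=(-2.0607, 1.8559, 0.0329)
step 9: x0=(-1.3944, 1.1981, -0.5810) x1=(-2.0944, 1.8874, 0.0251)
step 10: x0=(-1.3878, 1.2044, -0.5330) x1=(-2.1271, 1.9180, 0.0165)
step 11: x0=(-1.3825, 1.2120, -0.4840) x1=(-2.1588, 1.9476, 0.0071)
step 12: x0=(-1.3785, 1.2209, -0.4342) x1=(-2.1896, 1.9763, -0.0028)
step 13: x0=(-1.3759, 1.2311, -0.3837) x1=(-2.2194, 2.0041, -0.0133)
step 14: x0=(-1.3745, 1.2424, -0.3325) x1=(-2.2482, 2.0310, -0.0242)
step 15: x0=(-1.3744, 1.2548, -0.2810) x1=(-2.2762, 2.0572, -0.0354)
step 16: x0=(-1.3755, 1.2683, -0.2291) x1=(-2.3033, 2.0826, -0.0468)
step 17: x0=(-1.3777, 1.2827, -0.1770) x1=(-2.3296, 2.1072, -0.0584)
step 18: x0=(-1.3809, 1.2981, -0.1248) x1=(-2.3551, 2.1312, -0.0700)
step 19: x0=(-1.3851, 1.3143, -0.0725) x1=(-2.3800, 2.1547, -0.0817)
step 20: x0=(-1.3902, 1.3313, -0.0203) x1=(-2.4042, 2.1775, -0.0935)
step 21: x0=(-1.3961, 1.3489, 0.0319) x1=(-2.4278, 2.1999, -0.1051)
step 22: x0=(-1.4028, 1.3671, 0.0841) x1=(-2.4509, 2.2219, -0.1167)
step 23: x0=(-1.4101, 1.3859, 0.1360) x1=(-2.4735, 2.2434, -0.1282)
step 24: x0=(-1.4180, 1.4052, 0.1879) x1=(-2.4956, 2.2646, -0.1396)
step 25: x0=(-1.4265, 1.4249, 0.2396) x1=(-2.5174, 2.2855, -0.1509)
step 26: x0=(-1.4354, 1.4449, 0.2911) x1=(-2.5389, 2.3061, -0.1621)
step 27: x0=(-1.4447, 1.4653, 0.3424) x1=(-2.5600, 2.3265, -0.1731)
step 28: x0=(-1.4544, 1.4860, 0.3936) x1=(-2.5809, 2.3467, -0.1840)
step 29: x0=(-1.4643, 1.5068, 0.4446) x1=(-2.6016, 2.3668, -0.1948)
step 30: x0=(-1.4746, 1.5279, 0.4955) x1=(-2.6221, 2.3867, -0.2055)
step 31: x0=(-1.4851, 1.5492, 0.5462) x1=(-2.6424, 2.4064, -0.2161)
step 32: x0=(-1.4957, 1.5706, 0.5968) x1=(-2.6626, 2.4261, -0.2266)
step 33: x0=(-1.5066, 1.5921, 0.6473) x1=(-2.6826, 2.4457, -0.2371)
step 34: x0=(-1.5175, 1.6137, 0.6977) x1=(-2.7026, 2.4652, -0.2474)
step 35: x0=(-1.5286, 1.6354, 0.7480) x1=(-2.7225, 2.4846, -0.2577)
step 36: x0=(-1.5398, 1.6572, 0.7982) x1=(-2.7423, 2.5040, -0.2679)
step 37: x0=(-1.5511, 1.6790, 0.8483) x1=(-2.7620, 2.5234, -0.2781)
step 38: x0=(-1.5625, 1.7009, 0.8983) x1=(-2.7817, 2.5427, -0.2882)
step 0 velocities: v0=(0.4100, -0.1300, 0.7200) v1=(-0.9600, 0.9300, 0.1000)
step 0: KE=2.0741, PE=-0.5115, E=1.5626
step 38 velocities: v0=(-0.2711, 0.5217, 1.1911) v1=(-0.4681, 0.4593, -0.2402)
step 38: KE=1.5858, PE=-0.0227, E=1.5631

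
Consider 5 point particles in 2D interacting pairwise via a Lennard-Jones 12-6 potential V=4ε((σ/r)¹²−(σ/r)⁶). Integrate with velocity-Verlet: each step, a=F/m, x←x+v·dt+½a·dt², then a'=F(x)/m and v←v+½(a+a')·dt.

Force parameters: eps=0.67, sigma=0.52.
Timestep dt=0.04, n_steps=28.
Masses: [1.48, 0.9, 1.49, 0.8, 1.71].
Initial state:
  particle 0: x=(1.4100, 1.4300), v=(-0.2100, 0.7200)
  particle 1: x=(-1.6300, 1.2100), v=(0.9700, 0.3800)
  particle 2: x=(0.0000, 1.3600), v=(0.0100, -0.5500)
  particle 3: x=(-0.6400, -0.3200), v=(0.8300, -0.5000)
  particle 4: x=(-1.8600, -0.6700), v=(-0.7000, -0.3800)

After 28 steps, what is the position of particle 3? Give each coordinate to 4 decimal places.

(0.2798, -0.8749)

step 0: x0=(1.4100, 1.4300) x1=(-1.6300, 1.2100) x2=(0.0000, 1.3600) x3=(-0.6400, -0.3200) x4=(-1.8600, -0.6700)
step 1: x0=(1.4016, 1.4588) x1=(-1.5912, 1.2252) x2=(0.0004, 1.3380) x3=(-0.6069, -0.3400) x4=(-1.8880, -0.6852)
step 2: x0=(1.3931, 1.4876) x1=(-1.5524, 1.2404) x2=(0.0008, 1.3160) x3=(-0.5738, -0.3600) x4=(-1.9159, -0.7004)
step 3: x0=(1.3847, 1.5164) x1=(-1.5135, 1.2556) x2=(0.0013, 1.2940) x3=(-0.5408, -0.3800) x4=(-1.9438, -0.7155)
step 4: x0=(1.3761, 1.5452) x1=(-1.4746, 1.2707) x2=(0.0017, 1.2720) x3=(-0.5079, -0.4000) x4=(-1.9717, -0.7307)
step 5: x0=(1.3676, 1.5740) x1=(-1.4357, 1.2859) x2=(0.0022, 1.2500) x3=(-0.4749, -0.4200) x4=(-1.9996, -0.7458)
step 6: x0=(1.3590, 1.6027) x1=(-1.3967, 1.3010) x2=(0.0026, 1.2279) x3=(-0.4421, -0.4400) x4=(-2.0274, -0.7610)
step 7: x0=(1.3504, 1.6315) x1=(-1.3576, 1.3162) x2=(0.0031, 1.2059) x3=(-0.4092, -0.4600) x4=(-2.0552, -0.7761)
step 8: x0=(1.3418, 1.6602) x1=(-1.3185, 1.3313) x2=(0.0035, 1.1839) x3=(-0.3763, -0.4799) x4=(-2.0831, -0.7913)
step 9: x0=(1.3331, 1.6890) x1=(-1.2793, 1.3464) x2=(0.0040, 1.1619) x3=(-0.3435, -0.4999) x4=(-2.1109, -0.8064)
step 10: x0=(1.3244, 1.7177) x1=(-1.2401, 1.3615) x2=(0.0043, 1.1400) x3=(-0.3107, -0.5198) x4=(-2.1387, -0.8216)
step 11: x0=(1.3157, 1.7464) x1=(-1.2007, 1.3766) x2=(0.0047, 1.1180) x3=(-0.2778, -0.5397) x4=(-2.1665, -0.8367)
step 12: x0=(1.3070, 1.7752) x1=(-1.1612, 1.3916) x2=(0.0050, 1.0960) x3=(-0.2450, -0.5596) x4=(-2.1943, -0.8518)
step 13: x0=(1.2982, 1.8039) x1=(-1.1215, 1.4066) x2=(0.0052, 1.0741) x3=(-0.2122, -0.5794) x4=(-2.2221, -0.8670)
step 14: x0=(1.2894, 1.8325) x1=(-1.0817, 1.4216) x2=(0.0054, 1.0522) x3=(-0.1794, -0.5993) x4=(-2.2499, -0.8821)
step 15: x0=(1.2806, 1.8612) x1=(-1.0417, 1.4365) x2=(0.0054, 1.0303) x3=(-0.1466, -0.6191) x4=(-2.2778, -0.8972)
step 16: x0=(1.2718, 1.8899) x1=(-1.0014, 1.4512) x2=(0.0053, 1.0085) x3=(-0.1138, -0.6389) x4=(-2.3056, -0.9124)
step 17: x0=(1.2630, 1.9186) x1=(-0.9609, 1.4659) x2=(0.0051, 0.9868) x3=(-0.0810, -0.6587) x4=(-2.3334, -0.9275)
step 18: x0=(1.2542, 1.9472) x1=(-0.9200, 1.4804) x2=(0.0047, 0.9651) x3=(-0.0482, -0.6784) x4=(-2.3612, -0.9426)
step 19: x0=(1.2453, 1.9758) x1=(-0.8789, 1.4948) x2=(0.0041, 0.9436) x3=(-0.0154, -0.6982) x4=(-2.3889, -0.9578)
step 20: x0=(1.2364, 2.0045) x1=(-0.8374, 1.5089) x2=(0.0033, 0.9222) x3=(0.0174, -0.7179) x4=(-2.4167, -0.9729)
step 21: x0=(1.2276, 2.0331) x1=(-0.7955, 1.5228) x2=(0.0023, 0.9009) x3=(0.0502, -0.7376) x4=(-2.4445, -0.9880)
step 22: x0=(1.2187, 2.0617) x1=(-0.7532, 1.5363) x2=(0.0010, 0.8798) x3=(0.0830, -0.7572) x4=(-2.4723, -1.0032)
step 23: x0=(1.2098, 2.0903) x1=(-0.7106, 1.5495) x2=(-0.0005, 0.8590) x3=(0.1158, -0.7769) x4=(-2.5001, -1.0183)
step 24: x0=(1.2009, 2.1189) x1=(-0.6674, 1.5623) x2=(-0.0022, 0.8383) x3=(0.1486, -0.7965) x4=(-2.5279, -1.0334)
step 25: x0=(1.1920, 2.1475) x1=(-0.6239, 1.5747) x2=(-0.0042, 0.8180) x3=(0.1814, -0.8161) x4=(-2.5557, -1.0486)
step 26: x0=(1.1831, 2.1761) x1=(-0.5800, 1.5865) x2=(-0.0064, 0.7979) x3=(0.2142, -0.8357) x4=(-2.5835, -1.0637)
step 27: x0=(1.1742, 2.2047) x1=(-0.5357, 1.5979) x2=(-0.0088, 0.7781) x3=(0.2470, -0.8553) x4=(-2.6113, -1.0788)
step 28: x0=(1.1652, 2.2333) x1=(-0.4910, 1.6087) x2=(-0.0114, 0.7587) x3=(0.2798, -0.8749) x4=(-2.6391, -1.0939)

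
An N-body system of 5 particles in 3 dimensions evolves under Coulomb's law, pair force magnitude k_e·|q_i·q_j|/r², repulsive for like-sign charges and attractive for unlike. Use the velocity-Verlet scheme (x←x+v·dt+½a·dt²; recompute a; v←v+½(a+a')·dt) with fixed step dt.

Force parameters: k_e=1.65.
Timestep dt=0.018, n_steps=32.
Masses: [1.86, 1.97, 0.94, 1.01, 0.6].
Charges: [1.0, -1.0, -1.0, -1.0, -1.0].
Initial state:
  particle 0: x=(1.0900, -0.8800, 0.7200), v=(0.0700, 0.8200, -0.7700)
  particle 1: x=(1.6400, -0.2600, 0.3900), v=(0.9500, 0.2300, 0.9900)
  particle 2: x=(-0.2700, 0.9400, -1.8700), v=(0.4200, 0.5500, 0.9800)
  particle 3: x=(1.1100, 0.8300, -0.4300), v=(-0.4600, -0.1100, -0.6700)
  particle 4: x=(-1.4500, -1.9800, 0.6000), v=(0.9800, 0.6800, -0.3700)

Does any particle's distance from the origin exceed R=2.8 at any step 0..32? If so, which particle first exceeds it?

no

step 0: x0=(1.0900, -0.8800, 0.7200) x1=(1.6400, -0.2600, 0.3900) x2=(-0.2700, 0.9400, -1.8700) x3=(1.1100, 0.8300, -0.4300) x4=(-1.4500, -1.9800, 0.6000)
step 1: x0=(1.0913, -0.8651, 0.7060) x1=(1.6570, -0.2560, 0.4079) x2=(-0.2625, 0.9499, -1.8524) x3=(1.1017, 0.8281, -0.4421) x4=(-1.4324, -1.9678, 0.5934)
step 2: x0=(1.0929, -0.8499, 0.6919) x1=(1.6739, -0.2524, 0.4261) x2=(-0.2551, 0.9599, -1.8350) x3=(1.0935, 0.8262, -0.4541) x4=(-1.4147, -1.9557, 0.5868)
step 3: x0=(1.0946, -0.8343, 0.6776) x1=(1.6907, -0.2491, 0.4444) x2=(-0.2478, 0.9698, -1.8177) x3=(1.0853, 0.8245, -0.4661) x4=(-1.3971, -1.9436, 0.5803)
step 4: x0=(1.0966, -0.8185, 0.6631) x1=(1.7072, -0.2461, 0.4629) x2=(-0.2406, 0.9798, -1.8005) x3=(1.0771, 0.8228, -0.4780) x4=(-1.3795, -1.9316, 0.5738)
step 5: x0=(1.0988, -0.8023, 0.6485) x1=(1.7236, -0.2434, 0.4816) x2=(-0.2335, 0.9899, -1.7834) x3=(1.0690, 0.8211, -0.4900) x4=(-1.3619, -1.9197, 0.5674)
step 6: x0=(1.1012, -0.7858, 0.6337) x1=(1.7398, -0.2410, 0.5004) x2=(-0.2266, 1.0000, -1.7665) x3=(1.0609, 0.8195, -0.5019) x4=(-1.3443, -1.9078, 0.5611)
step 7: x0=(1.1039, -0.7691, 0.6188) x1=(1.7558, -0.2390, 0.5194) x2=(-0.2198, 1.0101, -1.7498) x3=(1.0529, 0.8179, -0.5137) x4=(-1.3267, -1.8961, 0.5548)
step 8: x0=(1.1068, -0.7519, 0.6038) x1=(1.7716, -0.2372, 0.5385) x2=(-0.2131, 1.0202, -1.7332) x3=(1.0449, 0.8164, -0.5254) x4=(-1.3092, -1.8843, 0.5486)
step 9: x0=(1.1101, -0.7345, 0.5887) x1=(1.7872, -0.2358, 0.5577) x2=(-0.2065, 1.0304, -1.7167) x3=(1.0370, 0.8148, -0.5371) x4=(-1.2916, -1.8727, 0.5424)
step 10: x0=(1.1135, -0.7168, 0.5735) x1=(1.8025, -0.2346, 0.5770) x2=(-0.2001, 1.0407, -1.7004) x3=(1.0292, 0.8133, -0.5488) x4=(-1.2740, -1.8612, 0.5363)
step 11: x0=(1.1173, -0.6988, 0.5583) x1=(1.8176, -0.2337, 0.5964) x2=(-0.1938, 1.0510, -1.6842) x3=(1.0214, 0.8118, -0.5603) x4=(-1.2565, -1.8497, 0.5302)
step 12: x0=(1.1214, -0.6805, 0.5430) x1=(1.8324, -0.2331, 0.6159) x2=(-0.1876, 1.0613, -1.6682) x3=(1.0138, 0.8102, -0.5717) x4=(-1.2389, -1.8383, 0.5242)
step 13: x0=(1.1257, -0.6619, 0.5277) x1=(1.8470, -0.2327, 0.6353) x2=(-0.1816, 1.0717, -1.6523) x3=(1.0062, 0.8086, -0.5831) x4=(-1.2214, -1.8269, 0.5183)
step 14: x0=(1.1303, -0.6431, 0.5123) x1=(1.8614, -0.2326, 0.6549) x2=(-0.1758, 1.0821, -1.6366) x3=(0.9988, 0.8070, -0.5943) x4=(-1.2039, -1.8156, 0.5124)
step 15: x0=(1.1352, -0.6240, 0.4969) x1=(1.8755, -0.2327, 0.6744) x2=(-0.1701, 1.0926, -1.6211) x3=(0.9915, 0.8054, -0.6055) x4=(-1.1864, -1.8045, 0.5066)
step 16: x0=(1.1404, -0.6047, 0.4816) x1=(1.8893, -0.2330, 0.6939) x2=(-0.1646, 1.1031, -1.6057) x3=(0.9843, 0.8037, -0.6165) x4=(-1.1689, -1.7933, 0.5008)
step 17: x0=(1.1459, -0.5851, 0.4662) x1=(1.9029, -0.2335, 0.7134) x2=(-0.1592, 1.1137, -1.5905) x3=(0.9772, 0.8019, -0.6274) x4=(-1.1514, -1.7823, 0.4950)
step 18: x0=(1.1516, -0.5653, 0.4509) x1=(1.9163, -0.2341, 0.7328) x2=(-0.1541, 1.1244, -1.5755) x3=(0.9703, 0.8001, -0.6381) x4=(-1.1339, -1.7713, 0.4894)
step 19: x0=(1.1576, -0.5452, 0.4356) x1=(1.9294, -0.2350, 0.7523) x2=(-0.1491, 1.1351, -1.5606) x3=(0.9635, 0.7981, -0.6487) x4=(-1.1164, -1.7604, 0.4837)
step 20: x0=(1.1639, -0.5250, 0.4204) x1=(1.9423, -0.2360, 0.7716) x2=(-0.1442, 1.1460, -1.5459) x3=(0.9569, 0.7961, -0.6592) x4=(-1.0989, -1.7496, 0.4782)
step 21: x0=(1.1703, -0.5046, 0.4052) x1=(1.9550, -0.2371, 0.7909) x2=(-0.1396, 1.1569, -1.5314) x3=(0.9505, 0.7940, -0.6695) x4=(-1.0815, -1.7389, 0.4726)
step 22: x0=(1.1770, -0.4840, 0.3901) x1=(1.9675, -0.2384, 0.8101) x2=(-0.1352, 1.1678, -1.5170) x3=(0.9442, 0.7918, -0.6796) x4=(-1.0641, -1.7282, 0.4672)
step 23: x0=(1.1840, -0.4633, 0.3751) x1=(1.9797, -0.2398, 0.8293) x2=(-0.1310, 1.1789, -1.5029) x3=(0.9381, 0.7895, -0.6896) x4=(-1.0466, -1.7177, 0.4618)
step 24: x0=(1.1911, -0.4424, 0.3601) x1=(1.9918, -0.2412, 0.8483) x2=(-0.1270, 1.1901, -1.4889) x3=(0.9323, 0.7870, -0.6993) x4=(-1.0292, -1.7072, 0.4564)
step 25: x0=(1.1984, -0.4213, 0.3452) x1=(2.0037, -0.2428, 0.8673) x2=(-0.1232, 1.2013, -1.4751) x3=(0.9267, 0.7844, -0.7089) x4=(-1.0118, -1.6967, 0.4511)
step 26: x0=(1.2059, -0.4002, 0.3303) x1=(2.0154, -0.2445, 0.8862) x2=(-0.1196, 1.2127, -1.4614) x3=(0.9212, 0.7816, -0.7183) x4=(-0.9944, -1.6864, 0.4458)
step 27: x0=(1.2136, -0.3788, 0.3156) x1=(2.0270, -0.2462, 0.9049) x2=(-0.1162, 1.2242, -1.4480) x3=(0.9161, 0.7787, -0.7275) x4=(-0.9770, -1.6761, 0.4406)
step 28: x0=(1.2214, -0.3574, 0.3008) x1=(2.0384, -0.2480, 0.9236) x2=(-0.1131, 1.2358, -1.4347) x3=(0.9111, 0.7757, -0.7365) x4=(-0.9597, -1.6660, 0.4354)
step 29: x0=(1.2293, -0.3359, 0.2862) x1=(2.0497, -0.2498, 0.9422) x2=(-0.1102, 1.2475, -1.4216) x3=(0.9064, 0.7724, -0.7453) x4=(-0.9424, -1.6559, 0.4303)
step 30: x0=(1.2374, -0.3142, 0.2716) x1=(2.0608, -0.2517, 0.9607) x2=(-0.1075, 1.2593, -1.4086) x3=(0.9020, 0.7690, -0.7539) x4=(-0.9250, -1.6459, 0.4252)
step 31: x0=(1.2455, -0.2925, 0.2571) x1=(2.0718, -0.2536, 0.9791) x2=(-0.1051, 1.2713, -1.3959) x3=(0.8978, 0.7653, -0.7623) x4=(-0.9077, -1.6359, 0.4202)
step 32: x0=(1.2538, -0.2706, 0.2426) x1=(2.0827, -0.2555, 0.9974) x2=(-0.1029, 1.2834, -1.3833) x3=(0.8940, 0.7615, -0.7704) x4=(-0.8905, -1.6261, 0.4152)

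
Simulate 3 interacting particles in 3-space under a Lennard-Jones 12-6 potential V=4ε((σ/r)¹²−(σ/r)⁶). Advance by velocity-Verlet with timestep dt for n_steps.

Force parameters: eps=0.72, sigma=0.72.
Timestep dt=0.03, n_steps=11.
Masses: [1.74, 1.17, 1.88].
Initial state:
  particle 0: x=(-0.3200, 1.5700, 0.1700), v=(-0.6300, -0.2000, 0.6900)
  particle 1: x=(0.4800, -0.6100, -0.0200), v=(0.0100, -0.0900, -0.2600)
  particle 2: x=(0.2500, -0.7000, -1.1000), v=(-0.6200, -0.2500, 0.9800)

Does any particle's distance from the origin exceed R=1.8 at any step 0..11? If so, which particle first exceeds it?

step 0: x0=(-0.3200, 1.5700, 0.1700) x1=(0.4800, -0.6100, -0.0200) x2=(0.2500, -0.7000, -1.1000)
step 1: x0=(-0.3389, 1.5640, 0.1907) x1=(0.4802, -0.6127, -0.0282) x2=(0.2314, -0.7075, -1.0704)
step 2: x0=(-0.3578, 1.5580, 0.2114) x1=(0.4802, -0.6155, -0.0372) x2=(0.2130, -0.7149, -1.0402)
step 3: x0=(-0.3767, 1.5520, 0.2321) x1=(0.4800, -0.6184, -0.0473) x2=(0.1948, -0.7223, -1.0094)
step 4: x0=(-0.3956, 1.5460, 0.2528) x1=(0.4793, -0.6215, -0.0586) x2=(0.1768, -0.7296, -0.9778)
step 5: x0=(-0.4145, 1.5399, 0.2735) x1=(0.4782, -0.6247, -0.0714) x2=(0.1590, -0.7367, -0.9453)
step 6: x0=(-0.4334, 1.5339, 0.2942) x1=(0.4765, -0.6281, -0.0857) x2=(0.1417, -0.7438, -0.9118)
step 7: x0=(-0.4523, 1.5279, 0.3149) x1=(0.4741, -0.6317, -0.1018) x2=(0.1247, -0.7507, -0.8773)
step 8: x0=(-0.4712, 1.5219, 0.3356) x1=(0.4711, -0.6355, -0.1193) x2=(0.1082, -0.7574, -0.8418)
step 9: x0=(-0.4900, 1.5158, 0.3563) x1=(0.4678, -0.6395, -0.1372) x2=(0.0918, -0.7641, -0.8061)
step 10: x0=(-0.5089, 1.5098, 0.3769) x1=(0.4659, -0.6429, -0.1528) x2=(0.0746, -0.7711, -0.7719)
step 11: x0=(-0.5278, 1.5038, 0.3976) x1=(0.4690, -0.6447, -0.1603) x2=(0.0542, -0.7791, -0.7426)

no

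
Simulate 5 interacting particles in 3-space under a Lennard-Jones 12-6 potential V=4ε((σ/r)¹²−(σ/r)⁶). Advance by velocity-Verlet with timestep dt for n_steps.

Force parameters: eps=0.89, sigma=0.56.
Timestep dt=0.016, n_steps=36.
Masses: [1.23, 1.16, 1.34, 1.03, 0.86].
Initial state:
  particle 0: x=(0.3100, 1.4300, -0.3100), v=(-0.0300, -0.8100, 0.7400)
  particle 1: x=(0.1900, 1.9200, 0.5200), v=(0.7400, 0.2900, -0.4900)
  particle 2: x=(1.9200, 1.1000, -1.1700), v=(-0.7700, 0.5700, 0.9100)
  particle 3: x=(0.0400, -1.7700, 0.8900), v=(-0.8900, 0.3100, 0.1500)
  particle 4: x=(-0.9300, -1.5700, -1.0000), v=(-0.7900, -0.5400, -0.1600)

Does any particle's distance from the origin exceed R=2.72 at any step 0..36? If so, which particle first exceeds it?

step 0: x0=(0.3100, 1.4300, -0.3100) x1=(0.1900, 1.9200, 0.5200) x2=(1.9200, 1.1000, -1.1700) x3=(0.0400, -1.7700, 0.8900) x4=(-0.9300, -1.5700, -1.0000)
step 1: x0=(0.3095, 1.4171, -0.2981) x1=(0.2019, 1.9246, 0.5121) x2=(1.9077, 1.1091, -1.1554) x3=(0.0258, -1.7650, 0.8924) x4=(-0.9426, -1.5786, -1.0026)
step 2: x0=(0.3090, 1.4042, -0.2860) x1=(0.2137, 1.9291, 0.5040) x2=(1.8954, 1.1182, -1.1409) x3=(0.0115, -1.7601, 0.8948) x4=(-0.9553, -1.5873, -1.0051)
step 3: x0=(0.3085, 1.3915, -0.2739) x1=(0.2256, 1.9335, 0.4958) x2=(1.8830, 1.1274, -1.1263) x3=(-0.0027, -1.7551, 0.8972) x4=(-0.9679, -1.5959, -1.0077)
step 4: x0=(0.3079, 1.3789, -0.2615) x1=(0.2375, 1.9378, 0.4874) x2=(1.8707, 1.1365, -1.1118) x3=(-0.0170, -1.7502, 0.8996) x4=(-0.9806, -1.6046, -1.0102)
step 5: x0=(0.3074, 1.3664, -0.2490) x1=(0.2494, 1.9420, 0.4789) x2=(1.8584, 1.1456, -1.0972) x3=(-0.0312, -1.7452, 0.9020) x4=(-0.9932, -1.6132, -1.0128)
step 6: x0=(0.3068, 1.3540, -0.2364) x1=(0.2614, 1.9460, 0.4702) x2=(1.8460, 1.1547, -1.0826) x3=(-0.0454, -1.7402, 0.9044) x4=(-1.0058, -1.6218, -1.0153)
step 7: x0=(0.3063, 1.3417, -0.2235) x1=(0.2733, 1.9499, 0.4613) x2=(1.8337, 1.1638, -1.0681) x3=(-0.0597, -1.7353, 0.9068) x4=(-1.0185, -1.6305, -1.0179)
step 8: x0=(0.3057, 1.3296, -0.2106) x1=(0.2853, 1.9536, 0.4522) x2=(1.8214, 1.1730, -1.0535) x3=(-0.0739, -1.7303, 0.9092) x4=(-1.0311, -1.6391, -1.0205)
step 9: x0=(0.3051, 1.3177, -0.1974) x1=(0.2972, 1.9571, 0.4430) x2=(1.8090, 1.1821, -1.0389) x3=(-0.0882, -1.7254, 0.9116) x4=(-1.0437, -1.6478, -1.0230)
step 10: x0=(0.3045, 1.3059, -0.1841) x1=(0.3092, 1.9605, 0.4335) x2=(1.7967, 1.1912, -1.0243) x3=(-0.1024, -1.7204, 0.9140) x4=(-1.0564, -1.6564, -1.0256)
step 11: x0=(0.3040, 1.2943, -0.1706) x1=(0.3212, 1.9637, 0.4239) x2=(1.7844, 1.2003, -1.0098) x3=(-0.1167, -1.7154, 0.9164) x4=(-1.0690, -1.6650, -1.0281)
step 12: x0=(0.3034, 1.2830, -0.1569) x1=(0.3331, 1.9667, 0.4141) x2=(1.7720, 1.2095, -0.9952) x3=(-0.1309, -1.7105, 0.9187) x4=(-1.0816, -1.6737, -1.0307)
step 13: x0=(0.3029, 1.2718, -0.1430) x1=(0.3451, 1.9694, 0.4041) x2=(1.7597, 1.2186, -0.9806) x3=(-0.1451, -1.7055, 0.9211) x4=(-1.0943, -1.6823, -1.0332)
step 14: x0=(0.3023, 1.2608, -0.1290) x1=(0.3570, 1.9719, 0.3940) x2=(1.7473, 1.2277, -0.9660) x3=(-0.1594, -1.7005, 0.9235) x4=(-1.1069, -1.6910, -1.0358)
step 15: x0=(0.3018, 1.2501, -0.1149) x1=(0.3689, 1.9742, 0.3836) x2=(1.7350, 1.2368, -0.9515) x3=(-0.1736, -1.6956, 0.9259) x4=(-1.1195, -1.6996, -1.0383)
step 16: x0=(0.3013, 1.2396, -0.1005) x1=(0.3808, 1.9762, 0.3731) x2=(1.7226, 1.2460, -0.9369) x3=(-0.1879, -1.6906, 0.9283) x4=(-1.1322, -1.7082, -1.0409)
step 17: x0=(0.3009, 1.2293, -0.0860) x1=(0.3927, 1.9780, 0.3624) x2=(1.7102, 1.2551, -0.9223) x3=(-0.2021, -1.6857, 0.9307) x4=(-1.1448, -1.7169, -1.0434)
step 18: x0=(0.3004, 1.2193, -0.0714) x1=(0.4045, 1.9795, 0.3516) x2=(1.6979, 1.2642, -0.9077) x3=(-0.2164, -1.6807, 0.9331) x4=(-1.1574, -1.7255, -1.0459)
step 19: x0=(0.3000, 1.2096, -0.0566) x1=(0.4163, 1.9807, 0.3406) x2=(1.6855, 1.2733, -0.8931) x3=(-0.2306, -1.6757, 0.9355) x4=(-1.1701, -1.7342, -1.0485)
step 20: x0=(0.2997, 1.2001, -0.0417) x1=(0.4281, 1.9816, 0.3294) x2=(1.6731, 1.2825, -0.8785) x3=(-0.2449, -1.6708, 0.9379) x4=(-1.1827, -1.7428, -1.0510)
step 21: x0=(0.2994, 1.1909, -0.0266) x1=(0.4398, 1.9823, 0.3181) x2=(1.6607, 1.2916, -0.8639) x3=(-0.2591, -1.6658, 0.9402) x4=(-1.1953, -1.7514, -1.0536)
step 22: x0=(0.2992, 1.1820, -0.0115) x1=(0.4515, 1.9826, 0.3067) x2=(1.6484, 1.3007, -0.8493) x3=(-0.2734, -1.6609, 0.9426) x4=(-1.2080, -1.7601, -1.0561)
step 23: x0=(0.2990, 1.1733, 0.0038) x1=(0.4631, 1.9827, 0.2952) x2=(1.6360, 1.3099, -0.8347) x3=(-0.2876, -1.6559, 0.9450) x4=(-1.2206, -1.7687, -1.0587)
step 24: x0=(0.2989, 1.1649, 0.0192) x1=(0.4746, 1.9825, 0.2836) x2=(1.6236, 1.3190, -0.8201) x3=(-0.3019, -1.6509, 0.9474) x4=(-1.2332, -1.7774, -1.0612)
step 25: x0=(0.2988, 1.1568, 0.0346) x1=(0.4861, 1.9820, 0.2718) x2=(1.6112, 1.3281, -0.8055) x3=(-0.3161, -1.6460, 0.9498) x4=(-1.2459, -1.7860, -1.0637)
step 26: x0=(0.2988, 1.1490, 0.0502) x1=(0.4975, 1.9811, 0.2600) x2=(1.5987, 1.3372, -0.7909) x3=(-0.3303, -1.6410, 0.9522) x4=(-1.2585, -1.7946, -1.0663)
step 27: x0=(0.2989, 1.1414, 0.0658) x1=(0.5089, 1.9800, 0.2481) x2=(1.5863, 1.3464, -0.7762) x3=(-0.3446, -1.6360, 0.9545) x4=(-1.2711, -1.8033, -1.0688)
step 28: x0=(0.2990, 1.1342, 0.0814) x1=(0.5202, 1.9786, 0.2362) x2=(1.5739, 1.3555, -0.7616) x3=(-0.3588, -1.6311, 0.9569) x4=(-1.2838, -1.8119, -1.0714)
step 29: x0=(0.2993, 1.1271, 0.0971) x1=(0.5314, 1.9770, 0.2241) x2=(1.5615, 1.3646, -0.7470) x3=(-0.3731, -1.6261, 0.9593) x4=(-1.2964, -1.8206, -1.0739)
step 30: x0=(0.2996, 1.1204, 0.1128) x1=(0.5426, 1.9750, 0.2121) x2=(1.5490, 1.3738, -0.7323) x3=(-0.3873, -1.6212, 0.9617) x4=(-1.3090, -1.8292, -1.0764)
step 31: x0=(0.2999, 1.1139, 0.1286) x1=(0.5537, 1.9728, 0.2000) x2=(1.5366, 1.3829, -0.7177) x3=(-0.4016, -1.6162, 0.9641) x4=(-1.3216, -1.8378, -1.0790)
step 32: x0=(0.3004, 1.1076, 0.1444) x1=(0.5647, 1.9703, 0.1879) x2=(1.5241, 1.3920, -0.7030) x3=(-0.4158, -1.6112, 0.9665) x4=(-1.3343, -1.8465, -1.0815)
step 33: x0=(0.3009, 1.1016, 0.1601) x1=(0.5756, 1.9675, 0.1757) x2=(1.5116, 1.4012, -0.6883) x3=(-0.4301, -1.6063, 0.9688) x4=(-1.3469, -1.8551, -1.0840)
step 34: x0=(0.3016, 1.0958, 0.1759) x1=(0.5865, 1.9646, 0.1636) x2=(1.4991, 1.4103, -0.6737) x3=(-0.4443, -1.6013, 0.9712) x4=(-1.3595, -1.8637, -1.0866)
step 35: x0=(0.3022, 1.0902, 0.1917) x1=(0.5973, 1.9613, 0.1514) x2=(1.4866, 1.4195, -0.6590) x3=(-0.4586, -1.5963, 0.9736) x4=(-1.3722, -1.8724, -1.0891)
step 36: x0=(0.3030, 1.0849, 0.2074) x1=(0.6080, 1.9579, 0.1392) x2=(1.4741, 1.4286, -0.6442) x3=(-0.4728, -1.5914, 0.9760) x4=(-1.3848, -1.8810, -1.0917)

no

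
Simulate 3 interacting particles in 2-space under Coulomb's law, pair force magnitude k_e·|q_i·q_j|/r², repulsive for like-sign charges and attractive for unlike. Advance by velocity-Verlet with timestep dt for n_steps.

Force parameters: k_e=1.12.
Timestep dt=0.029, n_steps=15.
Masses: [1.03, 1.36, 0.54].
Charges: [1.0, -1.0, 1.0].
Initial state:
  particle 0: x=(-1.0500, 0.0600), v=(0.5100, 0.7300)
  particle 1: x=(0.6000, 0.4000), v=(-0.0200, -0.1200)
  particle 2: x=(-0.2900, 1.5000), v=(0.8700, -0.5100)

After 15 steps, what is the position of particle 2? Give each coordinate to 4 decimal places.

(0.2064, 1.2469)

step 0: x0=(-1.0500, 0.0600) x1=(0.6000, 0.4000) x2=(-0.2900, 1.5000)
step 1: x0=(-1.0351, 0.0810) x1=(0.5992, 0.3966) x2=(-0.2643, 1.4852)
step 2: x0=(-1.0201, 0.1019) x1=(0.5979, 0.3935) x2=(-0.2378, 1.4702)
step 3: x0=(-1.0049, 0.1224) x1=(0.5962, 0.3906) x2=(-0.2103, 1.4551)
step 4: x0=(-0.9896, 0.1427) x1=(0.5939, 0.3880) x2=(-0.1819, 1.4399)
step 5: x0=(-0.9742, 0.1627) x1=(0.5911, 0.3856) x2=(-0.1525, 1.4245)
step 6: x0=(-0.9586, 0.1824) x1=(0.5879, 0.3836) x2=(-0.1220, 1.4088)
step 7: x0=(-0.9428, 0.2018) x1=(0.5841, 0.3819) x2=(-0.0904, 1.3929)
step 8: x0=(-0.9269, 0.2209) x1=(0.5797, 0.3806) x2=(-0.0577, 1.3767)
step 9: x0=(-0.9109, 0.2397) x1=(0.5748, 0.3796) x2=(-0.0239, 1.3600)
step 10: x0=(-0.8948, 0.2582) x1=(0.5692, 0.3791) x2=(0.0112, 1.3429)
step 11: x0=(-0.8785, 0.2764) x1=(0.5631, 0.3790) x2=(0.0475, 1.3253)
step 12: x0=(-0.8621, 0.2942) x1=(0.5564, 0.3794) x2=(0.0852, 1.3070)
step 13: x0=(-0.8456, 0.3118) x1=(0.5490, 0.3804) x2=(0.1242, 1.2880)
step 14: x0=(-0.8289, 0.3290) x1=(0.5410, 0.3819) x2=(0.1646, 1.2680)
step 15: x0=(-0.8121, 0.3459) x1=(0.5323, 0.3842) x2=(0.2064, 1.2469)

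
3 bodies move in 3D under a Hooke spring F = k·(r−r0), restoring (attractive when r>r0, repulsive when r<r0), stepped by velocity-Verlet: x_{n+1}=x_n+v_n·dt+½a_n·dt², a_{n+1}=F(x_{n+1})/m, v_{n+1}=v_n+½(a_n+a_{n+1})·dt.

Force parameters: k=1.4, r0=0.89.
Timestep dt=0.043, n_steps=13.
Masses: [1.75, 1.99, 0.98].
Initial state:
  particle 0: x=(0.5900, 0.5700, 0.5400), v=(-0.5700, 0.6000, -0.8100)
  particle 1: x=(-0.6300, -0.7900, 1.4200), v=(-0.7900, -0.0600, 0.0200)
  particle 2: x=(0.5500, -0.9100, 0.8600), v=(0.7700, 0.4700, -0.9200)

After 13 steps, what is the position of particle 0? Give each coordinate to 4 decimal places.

(0.1921, 0.7263, 0.1755)

step 0: x0=(0.5900, 0.5700, 0.5400) x1=(-0.6300, -0.7900, 1.4200) x2=(0.5500, -0.9100, 0.8600)
step 1: x0=(0.5650, 0.5948, 0.5056) x1=(-0.6633, -0.7921, 1.4204) x2=(0.5826, -0.8889, 0.8205)
step 2: x0=(0.5389, 0.6175, 0.4722) x1=(-0.6951, -0.7932, 1.4199) x2=(0.6141, -0.8662, 0.7812)
step 3: x0=(0.5119, 0.6381, 0.4398) x1=(-0.7253, -0.7933, 1.4183) x2=(0.6441, -0.8417, 0.7423)
step 4: x0=(0.4838, 0.6566, 0.4084) x1=(-0.7538, -0.7924, 1.4156) x2=(0.6724, -0.8155, 0.7037)
step 5: x0=(0.4548, 0.6729, 0.3781) x1=(-0.7805, -0.7903, 1.4118) x2=(0.6989, -0.7878, 0.6657)
step 6: x0=(0.4249, 0.6870, 0.3489) x1=(-0.8055, -0.7872, 1.4067) x2=(0.7233, -0.7584, 0.6283)
step 7: x0=(0.3940, 0.6990, 0.3207) x1=(-0.8285, -0.7828, 1.4003) x2=(0.7454, -0.7276, 0.5915)
step 8: x0=(0.3623, 0.7088, 0.2937) x1=(-0.8495, -0.7773, 1.3925) x2=(0.7651, -0.6952, 0.5556)
step 9: x0=(0.3298, 0.7165, 0.2678) x1=(-0.8685, -0.7706, 1.3833) x2=(0.7822, -0.6615, 0.5205)
step 10: x0=(0.2965, 0.7220, 0.2430) x1=(-0.8855, -0.7627, 1.3727) x2=(0.7966, -0.6266, 0.4863)
step 11: x0=(0.2624, 0.7255, 0.2194) x1=(-0.9004, -0.7535, 1.3606) x2=(0.8080, -0.5904, 0.4531)
step 12: x0=(0.2276, 0.7269, 0.1969) x1=(-0.9132, -0.7430, 1.3469) x2=(0.8165, -0.5531, 0.4210)
step 13: x0=(0.1921, 0.7263, 0.1755) x1=(-0.9238, -0.7313, 1.3318) x2=(0.8219, -0.5148, 0.3900)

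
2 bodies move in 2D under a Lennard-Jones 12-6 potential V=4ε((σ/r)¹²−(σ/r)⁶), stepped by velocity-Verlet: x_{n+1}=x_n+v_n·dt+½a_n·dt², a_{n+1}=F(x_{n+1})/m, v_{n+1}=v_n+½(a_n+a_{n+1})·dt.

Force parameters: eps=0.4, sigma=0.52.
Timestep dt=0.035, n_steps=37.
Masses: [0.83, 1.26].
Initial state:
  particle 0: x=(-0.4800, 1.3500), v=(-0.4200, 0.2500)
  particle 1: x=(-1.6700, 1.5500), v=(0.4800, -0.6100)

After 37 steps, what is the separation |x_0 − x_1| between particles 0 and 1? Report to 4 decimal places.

step 0: x0=(-0.4800, 1.3500) x1=(-1.6700, 1.5500)
step 1: x0=(-0.4947, 1.3588) x1=(-1.6532, 1.5286)
step 2: x0=(-0.5096, 1.3675) x1=(-1.6363, 1.5073)
step 3: x0=(-0.5245, 1.3763) x1=(-1.6193, 1.4859)
step 4: x0=(-0.5396, 1.3851) x1=(-1.6023, 1.4645)
step 5: x0=(-0.5548, 1.3939) x1=(-1.5851, 1.4431)
step 6: x0=(-0.5703, 1.4027) x1=(-1.5678, 1.4217)
step 7: x0=(-0.5860, 1.4116) x1=(-1.5503, 1.4003)
step 8: x0=(-0.6021, 1.4204) x1=(-1.5326, 1.3789)
step 9: x0=(-0.6187, 1.4292) x1=(-1.5146, 1.3576)
step 10: x0=(-0.6357, 1.4379) x1=(-1.4963, 1.3362)
step 11: x0=(-0.6535, 1.4466) x1=(-1.4774, 1.3149)
step 12: x0=(-0.6721, 1.4552) x1=(-1.4581, 1.2937)
step 13: x0=(-0.6918, 1.4635) x1=(-1.4380, 1.2726)
step 14: x0=(-0.7129, 1.4714) x1=(-1.4170, 1.2518)
step 15: x0=(-0.7357, 1.4789) x1=(-1.3948, 1.2313)
step 16: x0=(-0.7605, 1.4855) x1=(-1.3714, 1.2113)
step 17: x0=(-0.7877, 1.4911) x1=(-1.3463, 1.1921)
step 18: x0=(-0.8173, 1.4955) x1=(-1.3197, 1.1736)
step 19: x0=(-0.8479, 1.4991) x1=(-1.2924, 1.1556)
step 20: x0=(-0.8753, 1.5053) x1=(-1.2672, 1.1360)
step 21: x0=(-0.8931, 1.5205) x1=(-1.2484, 1.1104)
step 22: x0=(-0.9036, 1.5441) x1=(-1.2344, 1.0792)
step 23: x0=(-0.9129, 1.5694) x1=(-1.2212, 1.0470)
step 24: x0=(-0.9231, 1.5931) x1=(-1.2073, 1.0158)
step 25: x0=(-0.9346, 1.6143) x1=(-1.1926, 0.9862)
step 26: x0=(-0.9470, 1.6332) x1=(-1.1773, 0.9582)
step 27: x0=(-0.9601, 1.6501) x1=(-1.1616, 0.9315)
step 28: x0=(-0.9737, 1.6654) x1=(-1.1455, 0.9058)
step 29: x0=(-0.9875, 1.6794) x1=(-1.1293, 0.8810)
step 30: x0=(-1.0015, 1.6924) x1=(-1.1130, 0.8569)
step 31: x0=(-1.0157, 1.7046) x1=(-1.0965, 0.8333)
step 32: x0=(-1.0299, 1.7161) x1=(-1.0801, 0.8101)
step 33: x0=(-1.0441, 1.7271) x1=(-1.0636, 0.7873)
step 34: x0=(-1.0583, 1.7377) x1=(-1.0471, 0.7647)
step 35: x0=(-1.0725, 1.7480) x1=(-1.0306, 0.7423)
step 36: x0=(-1.0867, 1.7580) x1=(-1.0141, 0.7202)
step 37: x0=(-1.1009, 1.7678) x1=(-0.9976, 0.6981)

1.0747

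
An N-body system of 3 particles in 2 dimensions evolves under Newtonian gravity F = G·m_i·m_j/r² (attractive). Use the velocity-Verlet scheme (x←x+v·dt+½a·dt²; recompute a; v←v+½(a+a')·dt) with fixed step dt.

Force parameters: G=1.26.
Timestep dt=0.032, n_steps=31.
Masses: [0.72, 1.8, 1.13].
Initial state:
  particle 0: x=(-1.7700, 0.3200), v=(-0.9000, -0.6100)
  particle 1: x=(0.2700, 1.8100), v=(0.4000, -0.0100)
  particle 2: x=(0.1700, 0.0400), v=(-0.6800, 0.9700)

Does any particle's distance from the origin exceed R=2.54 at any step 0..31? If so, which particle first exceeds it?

no

step 0: x0=(-1.7700, 0.3200) x1=(0.2700, 1.8100) x2=(0.1700, 0.0400)
step 1: x0=(-1.7985, 0.3006) x1=(0.2827, 1.8094) x2=(0.1481, 0.0714)
step 2: x0=(-1.8263, 0.2813) x1=(0.2953, 1.8083) x2=(0.1261, 0.1036)
step 3: x0=(-1.8534, 0.2622) x1=(0.3077, 1.8065) x2=(0.1039, 0.1367)
step 4: x0=(-1.8799, 0.2432) x1=(0.3200, 1.8042) x2=(0.0816, 0.1705)
step 5: x0=(-1.9058, 0.2244) x1=(0.3320, 1.8013) x2=(0.0591, 0.2052)
step 6: x0=(-1.9310, 0.2058) x1=(0.3439, 1.7977) x2=(0.0365, 0.2408)
step 7: x0=(-1.9556, 0.1874) x1=(0.3556, 1.7936) x2=(0.0139, 0.2773)
step 8: x0=(-1.9796, 0.1692) x1=(0.3670, 1.7887) x2=(-0.0087, 0.3147)
step 9: x0=(-2.0030, 0.1511) x1=(0.3782, 1.7832) x2=(-0.0313, 0.3531)
step 10: x0=(-2.0258, 0.1333) x1=(0.3891, 1.7770) x2=(-0.0539, 0.3924)
step 11: x0=(-2.0480, 0.1156) x1=(0.3997, 1.7701) x2=(-0.0764, 0.4328)
step 12: x0=(-2.0696, 0.0982) x1=(0.4100, 1.7624) x2=(-0.0987, 0.4742)
step 13: x0=(-2.0907, 0.0810) x1=(0.4199, 1.7540) x2=(-0.1208, 0.5167)
step 14: x0=(-2.1112, 0.0639) x1=(0.4294, 1.7448) x2=(-0.1426, 0.5603)
step 15: x0=(-2.1311, 0.0472) x1=(0.4385, 1.7348) x2=(-0.1641, 0.6051)
step 16: x0=(-2.1505, 0.0306) x1=(0.4470, 1.7239) x2=(-0.1851, 0.6511)
step 17: x0=(-2.1693, 0.0143) x1=(0.4550, 1.7121) x2=(-0.2055, 0.6982)
step 18: x0=(-2.1877, -0.0018) x1=(0.4624, 1.6995) x2=(-0.2253, 0.7467)
step 19: x0=(-2.2055, -0.0176) x1=(0.4691, 1.6860) x2=(-0.2443, 0.7964)
step 20: x0=(-2.2229, -0.0332) x1=(0.4750, 1.6716) x2=(-0.2624, 0.8475)
step 21: x0=(-2.2397, -0.0486) x1=(0.4800, 1.6562) x2=(-0.2793, 0.8998)
step 22: x0=(-2.2561, -0.0637) x1=(0.4840, 1.6398) x2=(-0.2951, 0.9536)
step 23: x0=(-2.2721, -0.0785) x1=(0.4870, 1.6226) x2=(-0.3094, 1.0086)
step 24: x0=(-2.2876, -0.0931) x1=(0.4887, 1.6044) x2=(-0.3220, 1.0650)
step 25: x0=(-2.3026, -0.1074) x1=(0.4891, 1.5853) x2=(-0.3327, 1.1226)
step 26: x0=(-2.3173, -0.1214) x1=(0.4880, 1.5653) x2=(-0.3413, 1.1814)
step 27: x0=(-2.3315, -0.1352) x1=(0.4852, 1.5446) x2=(-0.3475, 1.2413)
step 28: x0=(-2.3454, -0.1488) x1=(0.4807, 1.5232) x2=(-0.3511, 1.3022)
step 29: x0=(-2.3589, -0.1621) x1=(0.4741, 1.5012) x2=(-0.3518, 1.3637)
step 30: x0=(-2.3720, -0.1751) x1=(0.4654, 1.4789) x2=(-0.3493, 1.4257)
step 31: x0=(-2.3848, -0.1880) x1=(0.4544, 1.4564) x2=(-0.3434, 1.4878)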